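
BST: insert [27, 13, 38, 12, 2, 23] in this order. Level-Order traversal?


Root = 27; build tree by BST insertion.
Level-Order traversal: [27, 13, 38, 12, 23, 2]


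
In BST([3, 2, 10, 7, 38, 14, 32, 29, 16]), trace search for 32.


BST root = 3
Search for 32: compare at each node
Path: [3, 10, 38, 14, 32]


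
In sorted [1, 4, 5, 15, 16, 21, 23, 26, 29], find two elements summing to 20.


Two pointers: lo=0, hi=8
Found pair: (4, 16) summing to 20


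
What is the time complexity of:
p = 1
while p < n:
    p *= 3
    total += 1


Per nesting level: O(log n) = O(log n)
Complexity: O(log n)


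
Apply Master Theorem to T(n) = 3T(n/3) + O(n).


a=3, b=3, c=1. log_3(3)=1 = c=1. Case 2: O(n^c log n) = O(n log n)
Complexity: O(n log n)


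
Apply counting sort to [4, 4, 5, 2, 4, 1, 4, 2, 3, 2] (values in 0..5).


Count array: [0, 1, 3, 1, 4, 1]
Reconstruct: [1, 2, 2, 2, 3, 4, 4, 4, 4, 5]


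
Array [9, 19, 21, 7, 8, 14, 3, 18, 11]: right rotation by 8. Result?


Right rotate by 8: [19, 21, 7, 8, 14, 3, 18, 11, 9]


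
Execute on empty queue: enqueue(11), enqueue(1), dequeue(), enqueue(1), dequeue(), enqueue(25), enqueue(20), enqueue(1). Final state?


enqueue(11) -> [11]
enqueue(1) -> [11, 1]
dequeue() returns 11 -> [1]
enqueue(1) -> [1, 1]
dequeue() returns 1 -> [1]
enqueue(25) -> [1, 25]
enqueue(20) -> [1, 25, 20]
enqueue(1) -> [1, 25, 20, 1]
Final queue (front to back): [1, 25, 20, 1]


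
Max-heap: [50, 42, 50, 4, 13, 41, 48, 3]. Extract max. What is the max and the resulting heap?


Max = 50
Replace root with last, heapify down
Resulting heap: [50, 42, 48, 4, 13, 41, 3]


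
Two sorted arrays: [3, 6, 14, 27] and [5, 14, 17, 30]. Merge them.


Compare heads, take smaller each step.
Merged: [3, 5, 6, 14, 14, 17, 27, 30]


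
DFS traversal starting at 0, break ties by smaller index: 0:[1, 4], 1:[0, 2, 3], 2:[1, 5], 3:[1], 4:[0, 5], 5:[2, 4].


DFS stack-based: start with [0]
Visit order: [0, 1, 2, 5, 4, 3]


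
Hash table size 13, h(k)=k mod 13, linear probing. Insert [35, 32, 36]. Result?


Insertions: 35->slot 9; 32->slot 6; 36->slot 10
Table: [None, None, None, None, None, None, 32, None, None, 35, 36, None, None]


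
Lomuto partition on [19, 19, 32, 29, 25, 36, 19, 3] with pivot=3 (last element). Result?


Elements <= 3 go left of pivot.
Result: [3, 19, 32, 29, 25, 36, 19, 19], pivot at index 0


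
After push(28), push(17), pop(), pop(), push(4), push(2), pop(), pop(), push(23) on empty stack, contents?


push(28) -> [28]
push(17) -> [28, 17]
pop() returns 17 -> [28]
pop() returns 28 -> []
push(4) -> [4]
push(2) -> [4, 2]
pop() returns 2 -> [4]
pop() returns 4 -> []
push(23) -> [23]
Final stack (bottom to top): [23]


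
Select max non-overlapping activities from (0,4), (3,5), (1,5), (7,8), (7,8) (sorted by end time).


Greedy: pick earliest-ending, then skip overlaps.
Selected (2 activities): [(0, 4), (7, 8)]


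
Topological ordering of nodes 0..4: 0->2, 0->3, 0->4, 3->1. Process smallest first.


Kahn's algorithm, process smallest node first
Order: [0, 2, 3, 1, 4]


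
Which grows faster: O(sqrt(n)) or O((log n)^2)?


polylogarithmic grows slower than sublinear
O((log n)^2) is asymptotically smaller; O(sqrt(n)) grows faster


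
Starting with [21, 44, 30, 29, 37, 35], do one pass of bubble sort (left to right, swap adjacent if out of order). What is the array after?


After one pass: [21, 30, 29, 37, 35, 44]


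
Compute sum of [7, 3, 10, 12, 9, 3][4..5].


Prefix sums: [0, 7, 10, 20, 32, 41, 44]
Sum[4..5] = prefix[6] - prefix[4] = 44 - 32 = 12


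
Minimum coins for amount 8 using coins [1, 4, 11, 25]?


dp[0]=0; dp[i]=1+min(dp[i-c] for c in coins)
...dp[3]=3, dp[4]=1, dp[5]=2, dp[6]=3, dp[7]=4, dp[8]=2
Minimum coins for 8 = 2


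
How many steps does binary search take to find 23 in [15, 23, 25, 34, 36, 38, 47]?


Search for 23:
[0,6] mid=3 arr[3]=34
[0,2] mid=1 arr[1]=23
Total: 2 comparisons


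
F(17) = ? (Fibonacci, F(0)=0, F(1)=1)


F(n)=F(n-1)+F(n-2)
...F(15)=610, F(16)=987, F(17)=1597


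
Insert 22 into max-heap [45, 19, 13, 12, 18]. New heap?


Append 22: [45, 19, 13, 12, 18, 22]
Bubble up: swap idx 5(22) with idx 2(13)
Result: [45, 19, 22, 12, 18, 13]


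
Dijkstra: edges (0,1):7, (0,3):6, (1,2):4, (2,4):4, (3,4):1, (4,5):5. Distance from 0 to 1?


Dijkstra from 0:
Distances: {0: 0, 1: 7, 2: 11, 3: 6, 4: 7, 5: 12}
Shortest distance to 1 = 7, path = [0, 1]


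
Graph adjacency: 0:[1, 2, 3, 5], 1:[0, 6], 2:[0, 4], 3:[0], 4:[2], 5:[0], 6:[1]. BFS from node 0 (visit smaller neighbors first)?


BFS queue: start with [0]
Visit order: [0, 1, 2, 3, 5, 6, 4]


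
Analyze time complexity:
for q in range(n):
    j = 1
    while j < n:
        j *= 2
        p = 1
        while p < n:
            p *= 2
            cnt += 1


Per nesting level: O(n) * O(log n) * O(log n) = O(n (log n)^2)
Complexity: O(n (log n)^2)


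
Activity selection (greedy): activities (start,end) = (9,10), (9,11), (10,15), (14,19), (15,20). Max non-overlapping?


Greedy: pick earliest-ending, then skip overlaps.
Selected (3 activities): [(9, 10), (10, 15), (15, 20)]


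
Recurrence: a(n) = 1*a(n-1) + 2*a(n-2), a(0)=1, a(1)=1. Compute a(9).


Build bottom-up:
...a(7)=85, a(8)=171, a(9)=1*171+2*85=341


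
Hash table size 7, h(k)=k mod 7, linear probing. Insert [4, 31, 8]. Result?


Insertions: 4->slot 4; 31->slot 3; 8->slot 1
Table: [None, 8, None, 31, 4, None, None]


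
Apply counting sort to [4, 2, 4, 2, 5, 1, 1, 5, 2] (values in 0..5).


Count array: [0, 2, 3, 0, 2, 2]
Reconstruct: [1, 1, 2, 2, 2, 4, 4, 5, 5]


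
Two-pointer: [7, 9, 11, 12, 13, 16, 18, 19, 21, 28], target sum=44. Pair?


Two pointers: lo=0, hi=9
Found pair: (16, 28) summing to 44


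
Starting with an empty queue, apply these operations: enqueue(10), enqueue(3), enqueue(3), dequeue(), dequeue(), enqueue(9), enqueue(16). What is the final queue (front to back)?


enqueue(10) -> [10]
enqueue(3) -> [10, 3]
enqueue(3) -> [10, 3, 3]
dequeue() returns 10 -> [3, 3]
dequeue() returns 3 -> [3]
enqueue(9) -> [3, 9]
enqueue(16) -> [3, 9, 16]
Final queue (front to back): [3, 9, 16]


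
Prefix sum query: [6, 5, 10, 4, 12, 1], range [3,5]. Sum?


Prefix sums: [0, 6, 11, 21, 25, 37, 38]
Sum[3..5] = prefix[6] - prefix[3] = 38 - 21 = 17


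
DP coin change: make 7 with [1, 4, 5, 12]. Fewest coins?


dp[0]=0; dp[i]=1+min(dp[i-c] for c in coins)
...dp[2]=2, dp[3]=3, dp[4]=1, dp[5]=1, dp[6]=2, dp[7]=3
Minimum coins for 7 = 3


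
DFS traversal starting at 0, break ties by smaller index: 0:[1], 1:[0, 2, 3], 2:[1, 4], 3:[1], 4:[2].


DFS stack-based: start with [0]
Visit order: [0, 1, 2, 4, 3]


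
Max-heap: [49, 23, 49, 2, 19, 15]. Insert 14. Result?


Append 14: [49, 23, 49, 2, 19, 15, 14]
Bubble up: no swaps needed
Result: [49, 23, 49, 2, 19, 15, 14]


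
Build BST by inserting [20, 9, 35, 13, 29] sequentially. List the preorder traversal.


Root = 20; build tree by BST insertion.
Preorder traversal: [20, 9, 13, 35, 29]


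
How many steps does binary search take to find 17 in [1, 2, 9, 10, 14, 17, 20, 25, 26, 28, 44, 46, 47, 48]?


Search for 17:
[0,13] mid=6 arr[6]=20
[0,5] mid=2 arr[2]=9
[3,5] mid=4 arr[4]=14
[5,5] mid=5 arr[5]=17
Total: 4 comparisons


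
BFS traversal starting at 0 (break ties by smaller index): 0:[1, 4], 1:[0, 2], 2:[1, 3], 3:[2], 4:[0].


BFS queue: start with [0]
Visit order: [0, 1, 4, 2, 3]


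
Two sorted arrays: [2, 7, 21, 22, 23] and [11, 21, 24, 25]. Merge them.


Compare heads, take smaller each step.
Merged: [2, 7, 11, 21, 21, 22, 23, 24, 25]


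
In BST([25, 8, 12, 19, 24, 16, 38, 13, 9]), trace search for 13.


BST root = 25
Search for 13: compare at each node
Path: [25, 8, 12, 19, 16, 13]


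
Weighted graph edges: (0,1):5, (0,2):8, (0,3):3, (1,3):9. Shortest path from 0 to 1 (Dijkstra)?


Dijkstra from 0:
Distances: {0: 0, 1: 5, 2: 8, 3: 3}
Shortest distance to 1 = 5, path = [0, 1]


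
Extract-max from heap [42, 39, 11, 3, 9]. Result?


Max = 42
Replace root with last, heapify down
Resulting heap: [39, 9, 11, 3]


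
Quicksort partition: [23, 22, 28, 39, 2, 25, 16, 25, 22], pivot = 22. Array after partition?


Elements <= 22 go left of pivot.
Result: [22, 2, 16, 22, 23, 25, 28, 25, 39], pivot at index 3


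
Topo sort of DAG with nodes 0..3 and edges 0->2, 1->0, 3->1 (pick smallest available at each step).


Kahn's algorithm, process smallest node first
Order: [3, 1, 0, 2]


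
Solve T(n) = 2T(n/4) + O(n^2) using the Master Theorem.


a=2, b=4, c=2. log_4(2)=0.5 < c=2. Case 3: O(n^c) = O(n^2)
Complexity: O(n^2)


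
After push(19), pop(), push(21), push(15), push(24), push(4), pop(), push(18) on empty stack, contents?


push(19) -> [19]
pop() returns 19 -> []
push(21) -> [21]
push(15) -> [21, 15]
push(24) -> [21, 15, 24]
push(4) -> [21, 15, 24, 4]
pop() returns 4 -> [21, 15, 24]
push(18) -> [21, 15, 24, 18]
Final stack (bottom to top): [21, 15, 24, 18]


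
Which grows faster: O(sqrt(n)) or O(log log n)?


double-logarithmic grows slower than sublinear
O(log log n) is asymptotically smaller; O(sqrt(n)) grows faster


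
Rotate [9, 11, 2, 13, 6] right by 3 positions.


Right rotate by 3: [2, 13, 6, 9, 11]


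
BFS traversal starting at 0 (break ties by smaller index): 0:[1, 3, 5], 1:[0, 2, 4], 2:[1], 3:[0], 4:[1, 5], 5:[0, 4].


BFS queue: start with [0]
Visit order: [0, 1, 3, 5, 2, 4]


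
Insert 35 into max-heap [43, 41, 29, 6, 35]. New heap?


Append 35: [43, 41, 29, 6, 35, 35]
Bubble up: swap idx 5(35) with idx 2(29)
Result: [43, 41, 35, 6, 35, 29]


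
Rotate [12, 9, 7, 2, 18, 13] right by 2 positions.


Right rotate by 2: [18, 13, 12, 9, 7, 2]


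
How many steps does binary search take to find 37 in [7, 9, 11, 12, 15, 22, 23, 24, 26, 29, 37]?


Search for 37:
[0,10] mid=5 arr[5]=22
[6,10] mid=8 arr[8]=26
[9,10] mid=9 arr[9]=29
[10,10] mid=10 arr[10]=37
Total: 4 comparisons


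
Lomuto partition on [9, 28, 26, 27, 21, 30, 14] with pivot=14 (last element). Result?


Elements <= 14 go left of pivot.
Result: [9, 14, 26, 27, 21, 30, 28], pivot at index 1


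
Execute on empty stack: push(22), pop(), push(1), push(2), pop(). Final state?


push(22) -> [22]
pop() returns 22 -> []
push(1) -> [1]
push(2) -> [1, 2]
pop() returns 2 -> [1]
Final stack (bottom to top): [1]


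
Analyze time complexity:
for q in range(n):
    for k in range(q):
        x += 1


Per nesting level: O(n) * O(n) [triangular over q] = O(n^2)
Complexity: O(n^2)


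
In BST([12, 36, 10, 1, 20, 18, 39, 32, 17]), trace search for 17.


BST root = 12
Search for 17: compare at each node
Path: [12, 36, 20, 18, 17]


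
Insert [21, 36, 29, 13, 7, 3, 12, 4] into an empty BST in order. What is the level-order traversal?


Root = 21; build tree by BST insertion.
Level-Order traversal: [21, 13, 36, 7, 29, 3, 12, 4]


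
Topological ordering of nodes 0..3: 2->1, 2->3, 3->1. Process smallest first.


Kahn's algorithm, process smallest node first
Order: [0, 2, 3, 1]


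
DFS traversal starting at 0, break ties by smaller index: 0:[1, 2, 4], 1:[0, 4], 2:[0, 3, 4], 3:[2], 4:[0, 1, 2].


DFS stack-based: start with [0]
Visit order: [0, 1, 4, 2, 3]


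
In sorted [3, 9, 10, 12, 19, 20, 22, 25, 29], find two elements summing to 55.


Two pointers: lo=0, hi=8
No pair sums to 55


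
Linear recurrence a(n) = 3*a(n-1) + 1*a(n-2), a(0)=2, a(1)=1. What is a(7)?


Build bottom-up:
...a(5)=175, a(6)=578, a(7)=3*578+1*175=1909


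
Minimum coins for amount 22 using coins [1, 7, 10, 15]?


dp[0]=0; dp[i]=1+min(dp[i-c] for c in coins)
...dp[17]=2, dp[18]=3, dp[19]=4, dp[20]=2, dp[21]=3, dp[22]=2
Minimum coins for 22 = 2


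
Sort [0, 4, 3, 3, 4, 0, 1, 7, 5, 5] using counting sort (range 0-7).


Count array: [2, 1, 0, 2, 2, 2, 0, 1]
Reconstruct: [0, 0, 1, 3, 3, 4, 4, 5, 5, 7]


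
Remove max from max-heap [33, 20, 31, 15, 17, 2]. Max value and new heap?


Max = 33
Replace root with last, heapify down
Resulting heap: [31, 20, 2, 15, 17]


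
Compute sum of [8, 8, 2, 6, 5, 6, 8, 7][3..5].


Prefix sums: [0, 8, 16, 18, 24, 29, 35, 43, 50]
Sum[3..5] = prefix[6] - prefix[3] = 35 - 18 = 17


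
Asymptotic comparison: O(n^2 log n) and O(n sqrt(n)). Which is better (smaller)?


n^1.5 grows slower than n^2 log n
O(n sqrt(n)) is asymptotically smaller; O(n^2 log n) grows faster


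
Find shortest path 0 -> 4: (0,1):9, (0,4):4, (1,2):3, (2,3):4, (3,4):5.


Dijkstra from 0:
Distances: {0: 0, 1: 9, 2: 12, 3: 9, 4: 4}
Shortest distance to 4 = 4, path = [0, 4]


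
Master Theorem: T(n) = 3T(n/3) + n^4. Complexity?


a=3, b=3, c=4. log_3(3)=1 < c=4. Case 3: O(n^c) = O(n^4)
Complexity: O(n^4)


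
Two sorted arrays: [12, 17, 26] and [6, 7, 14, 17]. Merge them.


Compare heads, take smaller each step.
Merged: [6, 7, 12, 14, 17, 17, 26]


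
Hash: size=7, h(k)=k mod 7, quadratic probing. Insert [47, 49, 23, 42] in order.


Insertions: 47->slot 5; 49->slot 0; 23->slot 2; 42->slot 1
Table: [49, 42, 23, None, None, 47, None]


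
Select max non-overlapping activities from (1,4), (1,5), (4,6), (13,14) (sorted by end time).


Greedy: pick earliest-ending, then skip overlaps.
Selected (3 activities): [(1, 4), (4, 6), (13, 14)]


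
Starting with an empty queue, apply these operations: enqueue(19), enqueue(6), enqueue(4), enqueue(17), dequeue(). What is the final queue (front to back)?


enqueue(19) -> [19]
enqueue(6) -> [19, 6]
enqueue(4) -> [19, 6, 4]
enqueue(17) -> [19, 6, 4, 17]
dequeue() returns 19 -> [6, 4, 17]
Final queue (front to back): [6, 4, 17]


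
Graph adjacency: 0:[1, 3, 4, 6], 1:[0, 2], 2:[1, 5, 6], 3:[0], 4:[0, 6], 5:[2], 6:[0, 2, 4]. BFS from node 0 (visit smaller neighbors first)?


BFS queue: start with [0]
Visit order: [0, 1, 3, 4, 6, 2, 5]


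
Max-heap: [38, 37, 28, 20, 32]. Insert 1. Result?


Append 1: [38, 37, 28, 20, 32, 1]
Bubble up: no swaps needed
Result: [38, 37, 28, 20, 32, 1]


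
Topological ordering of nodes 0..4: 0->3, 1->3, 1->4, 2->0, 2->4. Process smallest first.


Kahn's algorithm, process smallest node first
Order: [1, 2, 0, 3, 4]


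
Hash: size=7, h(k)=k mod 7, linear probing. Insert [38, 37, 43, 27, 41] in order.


Insertions: 38->slot 3; 37->slot 2; 43->slot 1; 27->slot 6; 41->slot 0
Table: [41, 43, 37, 38, None, None, 27]


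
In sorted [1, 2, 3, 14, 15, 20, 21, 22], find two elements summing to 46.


Two pointers: lo=0, hi=7
No pair sums to 46


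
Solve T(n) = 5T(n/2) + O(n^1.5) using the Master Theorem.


a=5, b=2, c=1.5. log_2(5)=2.322 > c=1.5. Case 1: O(n^log_b(a)) = O(n^2.322)
Complexity: O(n^2.322)


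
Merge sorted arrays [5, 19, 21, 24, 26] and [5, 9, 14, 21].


Compare heads, take smaller each step.
Merged: [5, 5, 9, 14, 19, 21, 21, 24, 26]


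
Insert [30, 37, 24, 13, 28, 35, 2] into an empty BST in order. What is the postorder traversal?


Root = 30; build tree by BST insertion.
Postorder traversal: [2, 13, 28, 24, 35, 37, 30]


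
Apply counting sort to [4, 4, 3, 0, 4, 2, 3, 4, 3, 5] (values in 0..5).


Count array: [1, 0, 1, 3, 4, 1]
Reconstruct: [0, 2, 3, 3, 3, 4, 4, 4, 4, 5]


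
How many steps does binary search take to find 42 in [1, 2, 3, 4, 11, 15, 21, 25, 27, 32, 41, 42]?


Search for 42:
[0,11] mid=5 arr[5]=15
[6,11] mid=8 arr[8]=27
[9,11] mid=10 arr[10]=41
[11,11] mid=11 arr[11]=42
Total: 4 comparisons


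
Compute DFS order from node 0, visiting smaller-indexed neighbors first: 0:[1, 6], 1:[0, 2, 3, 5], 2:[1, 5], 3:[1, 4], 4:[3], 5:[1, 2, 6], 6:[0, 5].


DFS stack-based: start with [0]
Visit order: [0, 1, 2, 5, 6, 3, 4]


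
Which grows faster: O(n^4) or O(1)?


constant grows slower than quartic
O(1) is asymptotically smaller; O(n^4) grows faster


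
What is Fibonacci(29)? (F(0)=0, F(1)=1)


F(n)=F(n-1)+F(n-2)
...F(27)=196418, F(28)=317811, F(29)=514229


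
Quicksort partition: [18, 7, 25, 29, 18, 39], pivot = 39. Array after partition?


Elements <= 39 go left of pivot.
Result: [18, 7, 25, 29, 18, 39], pivot at index 5


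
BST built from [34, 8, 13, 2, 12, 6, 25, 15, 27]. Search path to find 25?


BST root = 34
Search for 25: compare at each node
Path: [34, 8, 13, 25]


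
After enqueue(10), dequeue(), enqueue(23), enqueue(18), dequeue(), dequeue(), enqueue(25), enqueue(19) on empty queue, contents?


enqueue(10) -> [10]
dequeue() returns 10 -> []
enqueue(23) -> [23]
enqueue(18) -> [23, 18]
dequeue() returns 23 -> [18]
dequeue() returns 18 -> []
enqueue(25) -> [25]
enqueue(19) -> [25, 19]
Final queue (front to back): [25, 19]


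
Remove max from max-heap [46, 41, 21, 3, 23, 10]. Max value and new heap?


Max = 46
Replace root with last, heapify down
Resulting heap: [41, 23, 21, 3, 10]


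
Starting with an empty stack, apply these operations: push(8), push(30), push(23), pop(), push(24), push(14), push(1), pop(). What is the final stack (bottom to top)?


push(8) -> [8]
push(30) -> [8, 30]
push(23) -> [8, 30, 23]
pop() returns 23 -> [8, 30]
push(24) -> [8, 30, 24]
push(14) -> [8, 30, 24, 14]
push(1) -> [8, 30, 24, 14, 1]
pop() returns 1 -> [8, 30, 24, 14]
Final stack (bottom to top): [8, 30, 24, 14]


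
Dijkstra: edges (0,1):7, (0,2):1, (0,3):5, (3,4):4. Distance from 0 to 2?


Dijkstra from 0:
Distances: {0: 0, 1: 7, 2: 1, 3: 5, 4: 9}
Shortest distance to 2 = 1, path = [0, 2]


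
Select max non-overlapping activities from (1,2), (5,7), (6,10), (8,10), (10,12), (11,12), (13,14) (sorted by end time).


Greedy: pick earliest-ending, then skip overlaps.
Selected (5 activities): [(1, 2), (5, 7), (8, 10), (10, 12), (13, 14)]


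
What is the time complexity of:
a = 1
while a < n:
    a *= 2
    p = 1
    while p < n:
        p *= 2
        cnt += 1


Per nesting level: O(log n) * O(log n) = O((log n)^2)
Complexity: O((log n)^2)


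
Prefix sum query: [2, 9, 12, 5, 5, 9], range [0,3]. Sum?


Prefix sums: [0, 2, 11, 23, 28, 33, 42]
Sum[0..3] = prefix[4] - prefix[0] = 28 - 0 = 28


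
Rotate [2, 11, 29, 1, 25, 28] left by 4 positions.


Left rotate by 4: [25, 28, 2, 11, 29, 1]


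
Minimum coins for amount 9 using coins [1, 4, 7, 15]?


dp[0]=0; dp[i]=1+min(dp[i-c] for c in coins)
...dp[4]=1, dp[5]=2, dp[6]=3, dp[7]=1, dp[8]=2, dp[9]=3
Minimum coins for 9 = 3


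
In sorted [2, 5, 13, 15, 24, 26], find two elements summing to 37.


Two pointers: lo=0, hi=5
Found pair: (13, 24) summing to 37


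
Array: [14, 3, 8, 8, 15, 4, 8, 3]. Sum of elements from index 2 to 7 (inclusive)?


Prefix sums: [0, 14, 17, 25, 33, 48, 52, 60, 63]
Sum[2..7] = prefix[8] - prefix[2] = 63 - 17 = 46


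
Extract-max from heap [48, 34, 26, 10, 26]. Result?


Max = 48
Replace root with last, heapify down
Resulting heap: [34, 26, 26, 10]


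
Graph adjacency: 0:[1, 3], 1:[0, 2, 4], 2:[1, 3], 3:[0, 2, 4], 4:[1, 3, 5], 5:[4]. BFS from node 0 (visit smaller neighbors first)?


BFS queue: start with [0]
Visit order: [0, 1, 3, 2, 4, 5]


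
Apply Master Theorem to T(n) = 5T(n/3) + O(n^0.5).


a=5, b=3, c=0.5. log_3(5)=1.465 > c=0.5. Case 1: O(n^log_b(a)) = O(n^1.465)
Complexity: O(n^1.465)


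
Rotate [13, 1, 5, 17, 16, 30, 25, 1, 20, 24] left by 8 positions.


Left rotate by 8: [20, 24, 13, 1, 5, 17, 16, 30, 25, 1]


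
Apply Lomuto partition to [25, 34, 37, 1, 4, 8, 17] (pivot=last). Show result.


Elements <= 17 go left of pivot.
Result: [1, 4, 8, 17, 34, 37, 25], pivot at index 3


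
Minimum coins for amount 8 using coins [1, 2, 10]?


dp[0]=0; dp[i]=1+min(dp[i-c] for c in coins)
...dp[3]=2, dp[4]=2, dp[5]=3, dp[6]=3, dp[7]=4, dp[8]=4
Minimum coins for 8 = 4


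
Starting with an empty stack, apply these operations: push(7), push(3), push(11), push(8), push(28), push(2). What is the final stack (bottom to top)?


push(7) -> [7]
push(3) -> [7, 3]
push(11) -> [7, 3, 11]
push(8) -> [7, 3, 11, 8]
push(28) -> [7, 3, 11, 8, 28]
push(2) -> [7, 3, 11, 8, 28, 2]
Final stack (bottom to top): [7, 3, 11, 8, 28, 2]


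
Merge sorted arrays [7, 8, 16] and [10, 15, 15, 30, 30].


Compare heads, take smaller each step.
Merged: [7, 8, 10, 15, 15, 16, 30, 30]


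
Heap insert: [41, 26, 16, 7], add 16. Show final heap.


Append 16: [41, 26, 16, 7, 16]
Bubble up: no swaps needed
Result: [41, 26, 16, 7, 16]


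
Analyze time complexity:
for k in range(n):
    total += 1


Per nesting level: O(n) = O(n)
Complexity: O(n)


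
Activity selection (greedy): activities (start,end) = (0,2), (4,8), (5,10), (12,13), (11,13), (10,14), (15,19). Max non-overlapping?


Greedy: pick earliest-ending, then skip overlaps.
Selected (4 activities): [(0, 2), (4, 8), (12, 13), (15, 19)]


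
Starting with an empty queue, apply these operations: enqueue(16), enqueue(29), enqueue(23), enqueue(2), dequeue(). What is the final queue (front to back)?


enqueue(16) -> [16]
enqueue(29) -> [16, 29]
enqueue(23) -> [16, 29, 23]
enqueue(2) -> [16, 29, 23, 2]
dequeue() returns 16 -> [29, 23, 2]
Final queue (front to back): [29, 23, 2]


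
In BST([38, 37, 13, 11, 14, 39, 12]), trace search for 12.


BST root = 38
Search for 12: compare at each node
Path: [38, 37, 13, 11, 12]


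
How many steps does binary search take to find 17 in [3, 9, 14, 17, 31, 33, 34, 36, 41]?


Search for 17:
[0,8] mid=4 arr[4]=31
[0,3] mid=1 arr[1]=9
[2,3] mid=2 arr[2]=14
[3,3] mid=3 arr[3]=17
Total: 4 comparisons


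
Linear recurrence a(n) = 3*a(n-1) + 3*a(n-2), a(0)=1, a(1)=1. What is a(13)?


Build bottom-up:
...a(11)=909306, a(12)=3447441, a(13)=3*3447441+3*909306=13070241


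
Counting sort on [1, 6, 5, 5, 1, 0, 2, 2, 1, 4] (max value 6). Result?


Count array: [1, 3, 2, 0, 1, 2, 1]
Reconstruct: [0, 1, 1, 1, 2, 2, 4, 5, 5, 6]


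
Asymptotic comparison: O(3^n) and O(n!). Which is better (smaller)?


exponential (base 3) grows slower than factorial
O(3^n) is asymptotically smaller; O(n!) grows faster


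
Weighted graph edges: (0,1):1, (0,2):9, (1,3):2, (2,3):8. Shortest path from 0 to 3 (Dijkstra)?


Dijkstra from 0:
Distances: {0: 0, 1: 1, 2: 9, 3: 3}
Shortest distance to 3 = 3, path = [0, 1, 3]


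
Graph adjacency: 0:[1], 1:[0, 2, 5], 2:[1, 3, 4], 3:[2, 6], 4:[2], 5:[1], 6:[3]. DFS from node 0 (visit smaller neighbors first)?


DFS stack-based: start with [0]
Visit order: [0, 1, 2, 3, 6, 4, 5]


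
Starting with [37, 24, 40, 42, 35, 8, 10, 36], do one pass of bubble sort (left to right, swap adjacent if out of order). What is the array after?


After one pass: [24, 37, 40, 35, 8, 10, 36, 42]


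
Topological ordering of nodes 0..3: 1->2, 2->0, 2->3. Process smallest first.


Kahn's algorithm, process smallest node first
Order: [1, 2, 0, 3]


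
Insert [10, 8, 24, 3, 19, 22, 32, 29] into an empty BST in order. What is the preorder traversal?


Root = 10; build tree by BST insertion.
Preorder traversal: [10, 8, 3, 24, 19, 22, 32, 29]


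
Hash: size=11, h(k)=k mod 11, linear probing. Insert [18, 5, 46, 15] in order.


Insertions: 18->slot 7; 5->slot 5; 46->slot 2; 15->slot 4
Table: [None, None, 46, None, 15, 5, None, 18, None, None, None]


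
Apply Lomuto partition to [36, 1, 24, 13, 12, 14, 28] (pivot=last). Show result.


Elements <= 28 go left of pivot.
Result: [1, 24, 13, 12, 14, 28, 36], pivot at index 5


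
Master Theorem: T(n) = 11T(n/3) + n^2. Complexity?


a=11, b=3, c=2. log_3(11)=2.183 > c=2. Case 1: O(n^log_b(a)) = O(n^2.183)
Complexity: O(n^2.183)


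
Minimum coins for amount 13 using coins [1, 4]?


dp[0]=0; dp[i]=1+min(dp[i-c] for c in coins)
...dp[8]=2, dp[9]=3, dp[10]=4, dp[11]=5, dp[12]=3, dp[13]=4
Minimum coins for 13 = 4


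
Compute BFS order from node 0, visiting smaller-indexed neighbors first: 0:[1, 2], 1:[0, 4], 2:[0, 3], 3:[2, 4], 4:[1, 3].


BFS queue: start with [0]
Visit order: [0, 1, 2, 4, 3]


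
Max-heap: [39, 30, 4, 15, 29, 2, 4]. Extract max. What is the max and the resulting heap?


Max = 39
Replace root with last, heapify down
Resulting heap: [30, 29, 4, 15, 4, 2]


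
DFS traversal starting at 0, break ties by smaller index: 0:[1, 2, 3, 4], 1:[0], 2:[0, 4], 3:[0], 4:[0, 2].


DFS stack-based: start with [0]
Visit order: [0, 1, 2, 4, 3]


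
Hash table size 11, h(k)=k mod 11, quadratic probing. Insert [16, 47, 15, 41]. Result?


Insertions: 16->slot 5; 47->slot 3; 15->slot 4; 41->slot 8
Table: [None, None, None, 47, 15, 16, None, None, 41, None, None]


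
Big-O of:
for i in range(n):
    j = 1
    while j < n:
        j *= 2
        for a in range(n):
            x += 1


Per nesting level: O(n) * O(log n) * O(n) = O(n^2 log n)
Complexity: O(n^2 log n)


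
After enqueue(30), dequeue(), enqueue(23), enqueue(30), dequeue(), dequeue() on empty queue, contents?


enqueue(30) -> [30]
dequeue() returns 30 -> []
enqueue(23) -> [23]
enqueue(30) -> [23, 30]
dequeue() returns 23 -> [30]
dequeue() returns 30 -> []
Final queue (front to back): []


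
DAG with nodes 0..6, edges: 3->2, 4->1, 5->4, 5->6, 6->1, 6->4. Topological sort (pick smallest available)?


Kahn's algorithm, process smallest node first
Order: [0, 3, 2, 5, 6, 4, 1]


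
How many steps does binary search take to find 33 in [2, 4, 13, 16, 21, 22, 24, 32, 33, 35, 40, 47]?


Search for 33:
[0,11] mid=5 arr[5]=22
[6,11] mid=8 arr[8]=33
Total: 2 comparisons


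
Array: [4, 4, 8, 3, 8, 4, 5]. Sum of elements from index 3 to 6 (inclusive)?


Prefix sums: [0, 4, 8, 16, 19, 27, 31, 36]
Sum[3..6] = prefix[7] - prefix[3] = 36 - 16 = 20


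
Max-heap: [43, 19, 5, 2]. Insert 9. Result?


Append 9: [43, 19, 5, 2, 9]
Bubble up: no swaps needed
Result: [43, 19, 5, 2, 9]


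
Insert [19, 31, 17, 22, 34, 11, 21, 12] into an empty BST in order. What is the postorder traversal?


Root = 19; build tree by BST insertion.
Postorder traversal: [12, 11, 17, 21, 22, 34, 31, 19]


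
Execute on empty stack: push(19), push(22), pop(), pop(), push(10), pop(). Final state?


push(19) -> [19]
push(22) -> [19, 22]
pop() returns 22 -> [19]
pop() returns 19 -> []
push(10) -> [10]
pop() returns 10 -> []
Final stack (bottom to top): []


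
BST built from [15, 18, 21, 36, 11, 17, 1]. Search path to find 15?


BST root = 15
Search for 15: compare at each node
Path: [15]


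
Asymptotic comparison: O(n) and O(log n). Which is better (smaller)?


logarithmic grows slower than linear
O(log n) is asymptotically smaller; O(n) grows faster


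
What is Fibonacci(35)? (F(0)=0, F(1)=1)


F(n)=F(n-1)+F(n-2)
...F(33)=3524578, F(34)=5702887, F(35)=9227465


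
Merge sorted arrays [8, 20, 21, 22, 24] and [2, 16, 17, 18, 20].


Compare heads, take smaller each step.
Merged: [2, 8, 16, 17, 18, 20, 20, 21, 22, 24]


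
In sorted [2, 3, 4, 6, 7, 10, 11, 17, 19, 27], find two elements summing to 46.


Two pointers: lo=0, hi=9
Found pair: (19, 27) summing to 46


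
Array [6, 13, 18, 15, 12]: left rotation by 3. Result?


Left rotate by 3: [15, 12, 6, 13, 18]


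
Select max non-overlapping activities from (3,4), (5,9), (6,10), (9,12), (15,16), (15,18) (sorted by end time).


Greedy: pick earliest-ending, then skip overlaps.
Selected (4 activities): [(3, 4), (5, 9), (9, 12), (15, 16)]


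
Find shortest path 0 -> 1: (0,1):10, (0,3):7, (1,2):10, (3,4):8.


Dijkstra from 0:
Distances: {0: 0, 1: 10, 2: 20, 3: 7, 4: 15}
Shortest distance to 1 = 10, path = [0, 1]


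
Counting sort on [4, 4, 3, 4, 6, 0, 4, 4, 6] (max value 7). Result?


Count array: [1, 0, 0, 1, 5, 0, 2, 0]
Reconstruct: [0, 3, 4, 4, 4, 4, 4, 6, 6]


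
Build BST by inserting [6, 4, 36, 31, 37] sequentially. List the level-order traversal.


Root = 6; build tree by BST insertion.
Level-Order traversal: [6, 4, 36, 31, 37]


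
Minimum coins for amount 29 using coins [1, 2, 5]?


dp[0]=0; dp[i]=1+min(dp[i-c] for c in coins)
...dp[24]=6, dp[25]=5, dp[26]=6, dp[27]=6, dp[28]=7, dp[29]=7
Minimum coins for 29 = 7


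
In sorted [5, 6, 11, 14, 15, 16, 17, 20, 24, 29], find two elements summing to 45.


Two pointers: lo=0, hi=9
Found pair: (16, 29) summing to 45


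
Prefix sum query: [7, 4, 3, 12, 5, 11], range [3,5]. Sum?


Prefix sums: [0, 7, 11, 14, 26, 31, 42]
Sum[3..5] = prefix[6] - prefix[3] = 42 - 14 = 28


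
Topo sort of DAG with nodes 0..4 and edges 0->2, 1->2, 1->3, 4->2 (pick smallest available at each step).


Kahn's algorithm, process smallest node first
Order: [0, 1, 3, 4, 2]


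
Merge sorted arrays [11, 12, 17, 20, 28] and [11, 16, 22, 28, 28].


Compare heads, take smaller each step.
Merged: [11, 11, 12, 16, 17, 20, 22, 28, 28, 28]


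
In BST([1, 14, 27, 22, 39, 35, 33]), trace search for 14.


BST root = 1
Search for 14: compare at each node
Path: [1, 14]


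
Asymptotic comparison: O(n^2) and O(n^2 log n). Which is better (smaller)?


quadratic grows slower than n^2 log n
O(n^2) is asymptotically smaller; O(n^2 log n) grows faster


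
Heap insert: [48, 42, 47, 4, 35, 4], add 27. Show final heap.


Append 27: [48, 42, 47, 4, 35, 4, 27]
Bubble up: no swaps needed
Result: [48, 42, 47, 4, 35, 4, 27]


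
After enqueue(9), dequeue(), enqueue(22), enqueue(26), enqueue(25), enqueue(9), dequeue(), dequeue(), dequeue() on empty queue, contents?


enqueue(9) -> [9]
dequeue() returns 9 -> []
enqueue(22) -> [22]
enqueue(26) -> [22, 26]
enqueue(25) -> [22, 26, 25]
enqueue(9) -> [22, 26, 25, 9]
dequeue() returns 22 -> [26, 25, 9]
dequeue() returns 26 -> [25, 9]
dequeue() returns 25 -> [9]
Final queue (front to back): [9]


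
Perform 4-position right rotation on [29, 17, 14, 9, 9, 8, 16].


Right rotate by 4: [9, 9, 8, 16, 29, 17, 14]


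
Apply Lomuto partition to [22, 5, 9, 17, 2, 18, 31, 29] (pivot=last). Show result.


Elements <= 29 go left of pivot.
Result: [22, 5, 9, 17, 2, 18, 29, 31], pivot at index 6


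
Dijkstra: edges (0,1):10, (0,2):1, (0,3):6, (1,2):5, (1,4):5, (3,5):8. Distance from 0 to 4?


Dijkstra from 0:
Distances: {0: 0, 1: 6, 2: 1, 3: 6, 4: 11, 5: 14}
Shortest distance to 4 = 11, path = [0, 2, 1, 4]


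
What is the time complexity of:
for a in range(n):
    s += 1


Per nesting level: O(n) = O(n)
Complexity: O(n)


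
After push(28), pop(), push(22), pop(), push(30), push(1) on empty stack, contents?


push(28) -> [28]
pop() returns 28 -> []
push(22) -> [22]
pop() returns 22 -> []
push(30) -> [30]
push(1) -> [30, 1]
Final stack (bottom to top): [30, 1]


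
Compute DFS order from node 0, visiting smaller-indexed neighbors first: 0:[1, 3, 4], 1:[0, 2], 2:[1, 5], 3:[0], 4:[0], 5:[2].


DFS stack-based: start with [0]
Visit order: [0, 1, 2, 5, 3, 4]


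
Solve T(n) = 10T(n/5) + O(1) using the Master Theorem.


a=10, b=5, c=0. log_5(10)=1.431 > c=0. Case 1: O(n^log_b(a)) = O(n^1.431)
Complexity: O(n^1.431)


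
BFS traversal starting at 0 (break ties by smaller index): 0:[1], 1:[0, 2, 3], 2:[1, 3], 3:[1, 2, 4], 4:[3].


BFS queue: start with [0]
Visit order: [0, 1, 2, 3, 4]


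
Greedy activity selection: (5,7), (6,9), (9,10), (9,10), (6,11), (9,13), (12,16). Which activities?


Greedy: pick earliest-ending, then skip overlaps.
Selected (3 activities): [(5, 7), (9, 10), (12, 16)]


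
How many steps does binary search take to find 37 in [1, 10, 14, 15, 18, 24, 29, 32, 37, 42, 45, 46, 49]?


Search for 37:
[0,12] mid=6 arr[6]=29
[7,12] mid=9 arr[9]=42
[7,8] mid=7 arr[7]=32
[8,8] mid=8 arr[8]=37
Total: 4 comparisons


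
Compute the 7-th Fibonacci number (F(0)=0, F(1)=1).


F(n)=F(n-1)+F(n-2)
...F(5)=5, F(6)=8, F(7)=13


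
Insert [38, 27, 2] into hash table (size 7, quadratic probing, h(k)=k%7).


Insertions: 38->slot 3; 27->slot 6; 2->slot 2
Table: [None, None, 2, 38, None, None, 27]


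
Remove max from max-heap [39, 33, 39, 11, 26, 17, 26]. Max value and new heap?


Max = 39
Replace root with last, heapify down
Resulting heap: [39, 33, 26, 11, 26, 17]


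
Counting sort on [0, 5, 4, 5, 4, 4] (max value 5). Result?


Count array: [1, 0, 0, 0, 3, 2]
Reconstruct: [0, 4, 4, 4, 5, 5]


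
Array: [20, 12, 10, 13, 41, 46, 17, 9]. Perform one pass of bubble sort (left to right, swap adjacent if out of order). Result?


After one pass: [12, 10, 13, 20, 41, 17, 9, 46]


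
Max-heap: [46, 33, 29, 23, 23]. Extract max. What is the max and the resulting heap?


Max = 46
Replace root with last, heapify down
Resulting heap: [33, 23, 29, 23]


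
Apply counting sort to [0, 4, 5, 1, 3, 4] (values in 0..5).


Count array: [1, 1, 0, 1, 2, 1]
Reconstruct: [0, 1, 3, 4, 4, 5]


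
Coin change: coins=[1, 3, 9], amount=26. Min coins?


dp[0]=0; dp[i]=1+min(dp[i-c] for c in coins)
...dp[21]=3, dp[22]=4, dp[23]=5, dp[24]=4, dp[25]=5, dp[26]=6
Minimum coins for 26 = 6


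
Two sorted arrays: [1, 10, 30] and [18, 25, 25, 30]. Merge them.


Compare heads, take smaller each step.
Merged: [1, 10, 18, 25, 25, 30, 30]


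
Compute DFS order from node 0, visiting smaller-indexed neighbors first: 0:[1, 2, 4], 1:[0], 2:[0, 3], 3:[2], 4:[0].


DFS stack-based: start with [0]
Visit order: [0, 1, 2, 3, 4]


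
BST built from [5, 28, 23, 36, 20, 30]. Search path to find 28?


BST root = 5
Search for 28: compare at each node
Path: [5, 28]


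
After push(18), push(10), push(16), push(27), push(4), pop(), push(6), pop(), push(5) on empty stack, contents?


push(18) -> [18]
push(10) -> [18, 10]
push(16) -> [18, 10, 16]
push(27) -> [18, 10, 16, 27]
push(4) -> [18, 10, 16, 27, 4]
pop() returns 4 -> [18, 10, 16, 27]
push(6) -> [18, 10, 16, 27, 6]
pop() returns 6 -> [18, 10, 16, 27]
push(5) -> [18, 10, 16, 27, 5]
Final stack (bottom to top): [18, 10, 16, 27, 5]


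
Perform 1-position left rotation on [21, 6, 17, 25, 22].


Left rotate by 1: [6, 17, 25, 22, 21]


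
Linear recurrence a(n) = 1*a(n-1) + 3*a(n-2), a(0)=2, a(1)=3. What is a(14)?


Build bottom-up:
...a(12)=34578, a(13)=79587, a(14)=1*79587+3*34578=183321


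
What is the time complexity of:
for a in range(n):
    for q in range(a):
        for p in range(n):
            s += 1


Per nesting level: O(n) * O(n) [triangular over a] * O(n) = O(n^3)
Complexity: O(n^3)


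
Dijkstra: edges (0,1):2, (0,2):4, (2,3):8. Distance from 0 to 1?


Dijkstra from 0:
Distances: {0: 0, 1: 2, 2: 4, 3: 12}
Shortest distance to 1 = 2, path = [0, 1]


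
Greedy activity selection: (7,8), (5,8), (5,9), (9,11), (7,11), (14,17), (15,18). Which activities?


Greedy: pick earliest-ending, then skip overlaps.
Selected (3 activities): [(7, 8), (9, 11), (14, 17)]


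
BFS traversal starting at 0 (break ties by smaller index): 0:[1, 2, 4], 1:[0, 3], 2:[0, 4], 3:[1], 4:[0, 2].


BFS queue: start with [0]
Visit order: [0, 1, 2, 4, 3]


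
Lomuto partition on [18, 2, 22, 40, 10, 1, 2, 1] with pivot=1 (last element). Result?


Elements <= 1 go left of pivot.
Result: [1, 1, 22, 40, 10, 18, 2, 2], pivot at index 1


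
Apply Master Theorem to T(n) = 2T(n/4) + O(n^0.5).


a=2, b=4, c=0.5. log_4(2)=0.5 = c=0.5. Case 2: O(n^c log n) = O(sqrt(n) log n)
Complexity: O(sqrt(n) log n)


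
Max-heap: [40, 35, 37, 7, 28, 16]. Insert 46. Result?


Append 46: [40, 35, 37, 7, 28, 16, 46]
Bubble up: swap idx 6(46) with idx 2(37); swap idx 2(46) with idx 0(40)
Result: [46, 35, 40, 7, 28, 16, 37]


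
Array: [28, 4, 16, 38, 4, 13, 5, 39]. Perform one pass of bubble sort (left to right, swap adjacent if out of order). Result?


After one pass: [4, 16, 28, 4, 13, 5, 38, 39]


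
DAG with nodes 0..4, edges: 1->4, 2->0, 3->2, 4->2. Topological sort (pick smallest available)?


Kahn's algorithm, process smallest node first
Order: [1, 3, 4, 2, 0]


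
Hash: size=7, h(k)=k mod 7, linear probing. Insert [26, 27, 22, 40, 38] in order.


Insertions: 26->slot 5; 27->slot 6; 22->slot 1; 40->slot 0; 38->slot 3
Table: [40, 22, None, 38, None, 26, 27]


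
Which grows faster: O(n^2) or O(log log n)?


double-logarithmic grows slower than quadratic
O(log log n) is asymptotically smaller; O(n^2) grows faster


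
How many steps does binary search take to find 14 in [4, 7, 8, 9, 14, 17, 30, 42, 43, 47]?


Search for 14:
[0,9] mid=4 arr[4]=14
Total: 1 comparisons


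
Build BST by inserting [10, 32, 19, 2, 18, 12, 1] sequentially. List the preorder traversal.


Root = 10; build tree by BST insertion.
Preorder traversal: [10, 2, 1, 32, 19, 18, 12]


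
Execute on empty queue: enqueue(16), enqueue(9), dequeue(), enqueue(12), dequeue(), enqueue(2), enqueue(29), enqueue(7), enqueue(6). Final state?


enqueue(16) -> [16]
enqueue(9) -> [16, 9]
dequeue() returns 16 -> [9]
enqueue(12) -> [9, 12]
dequeue() returns 9 -> [12]
enqueue(2) -> [12, 2]
enqueue(29) -> [12, 2, 29]
enqueue(7) -> [12, 2, 29, 7]
enqueue(6) -> [12, 2, 29, 7, 6]
Final queue (front to back): [12, 2, 29, 7, 6]


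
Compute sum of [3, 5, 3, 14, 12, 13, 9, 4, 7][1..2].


Prefix sums: [0, 3, 8, 11, 25, 37, 50, 59, 63, 70]
Sum[1..2] = prefix[3] - prefix[1] = 11 - 3 = 8


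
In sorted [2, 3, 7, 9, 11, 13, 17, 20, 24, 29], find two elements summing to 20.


Two pointers: lo=0, hi=9
Found pair: (3, 17) summing to 20


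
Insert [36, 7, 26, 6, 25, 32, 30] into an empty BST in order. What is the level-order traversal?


Root = 36; build tree by BST insertion.
Level-Order traversal: [36, 7, 6, 26, 25, 32, 30]


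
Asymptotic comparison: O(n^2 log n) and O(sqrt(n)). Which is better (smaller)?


sublinear grows slower than n^2 log n
O(sqrt(n)) is asymptotically smaller; O(n^2 log n) grows faster


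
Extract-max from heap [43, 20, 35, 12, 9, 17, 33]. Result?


Max = 43
Replace root with last, heapify down
Resulting heap: [35, 20, 33, 12, 9, 17]


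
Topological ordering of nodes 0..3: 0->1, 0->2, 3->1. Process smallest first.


Kahn's algorithm, process smallest node first
Order: [0, 2, 3, 1]


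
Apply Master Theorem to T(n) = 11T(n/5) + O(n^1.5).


a=11, b=5, c=1.5. log_5(11)=1.490 < c=1.5. Case 3: O(n^c) = O(n^1.500)
Complexity: O(n^1.500)


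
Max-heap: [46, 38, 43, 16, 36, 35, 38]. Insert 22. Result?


Append 22: [46, 38, 43, 16, 36, 35, 38, 22]
Bubble up: swap idx 7(22) with idx 3(16)
Result: [46, 38, 43, 22, 36, 35, 38, 16]


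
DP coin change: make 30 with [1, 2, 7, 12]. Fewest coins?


dp[0]=0; dp[i]=1+min(dp[i-c] for c in coins)
...dp[25]=3, dp[26]=3, dp[27]=4, dp[28]=4, dp[29]=5, dp[30]=5
Minimum coins for 30 = 5


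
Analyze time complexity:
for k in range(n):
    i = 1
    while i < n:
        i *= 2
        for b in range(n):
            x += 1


Per nesting level: O(n) * O(log n) * O(n) = O(n^2 log n)
Complexity: O(n^2 log n)


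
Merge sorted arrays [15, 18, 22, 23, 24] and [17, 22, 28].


Compare heads, take smaller each step.
Merged: [15, 17, 18, 22, 22, 23, 24, 28]


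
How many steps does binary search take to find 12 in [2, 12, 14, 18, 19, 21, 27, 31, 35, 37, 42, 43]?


Search for 12:
[0,11] mid=5 arr[5]=21
[0,4] mid=2 arr[2]=14
[0,1] mid=0 arr[0]=2
[1,1] mid=1 arr[1]=12
Total: 4 comparisons


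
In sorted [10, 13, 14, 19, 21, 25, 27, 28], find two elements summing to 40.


Two pointers: lo=0, hi=7
Found pair: (13, 27) summing to 40


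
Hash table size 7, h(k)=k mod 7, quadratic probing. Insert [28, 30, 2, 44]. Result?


Insertions: 28->slot 0; 30->slot 2; 2->slot 3; 44->slot 6
Table: [28, None, 30, 2, None, None, 44]
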